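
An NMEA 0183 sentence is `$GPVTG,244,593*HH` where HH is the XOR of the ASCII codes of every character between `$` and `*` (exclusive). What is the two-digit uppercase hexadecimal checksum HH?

5F

XOR the ASCII codes of the payload characters:
  'G' = 0x47 → acc = 0x47
  'P' = 0x50 → acc = 0x17
  'V' = 0x56 → acc = 0x41
  'T' = 0x54 → acc = 0x15
  'G' = 0x47 → acc = 0x52
  ',' = 0x2C → acc = 0x7E
  '2' = 0x32 → acc = 0x4C
  '4' = 0x34 → acc = 0x78
  '4' = 0x34 → acc = 0x4C
  ',' = 0x2C → acc = 0x60
  '5' = 0x35 → acc = 0x55
  '9' = 0x39 → acc = 0x6C
  '3' = 0x33 → acc = 0x5F
Checksum = 0x5F.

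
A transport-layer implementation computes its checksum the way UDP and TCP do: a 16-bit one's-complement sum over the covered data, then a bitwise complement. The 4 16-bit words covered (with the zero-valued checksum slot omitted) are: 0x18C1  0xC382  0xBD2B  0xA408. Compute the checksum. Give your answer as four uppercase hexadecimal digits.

C287

One's-complement addition (fold any carry out of bit 15 back into bit 0):
  0x18C1 + 0xC382 = 0x0DC43
  0xDC43 + 0xBD2B = 0x1996E → wrap carry → 0x996F
  0x996F + 0xA408 = 0x13D77 → wrap carry → 0x3D78
One's-complement sum = 0x3D78.
Checksum = ~0x3D78 & 0xFFFF = 0xC287.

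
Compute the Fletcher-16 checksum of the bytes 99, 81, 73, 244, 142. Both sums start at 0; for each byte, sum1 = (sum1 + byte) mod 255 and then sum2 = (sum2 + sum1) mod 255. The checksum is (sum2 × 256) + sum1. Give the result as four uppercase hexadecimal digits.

8A81

Running sums (mod 255):
  after byte 0 (99): sum1=99, sum2=99
  after byte 1 (81): sum1=180, sum2=24
  after byte 2 (73): sum1=253, sum2=22
  after byte 3 (244): sum1=242, sum2=9
  after byte 4 (142): sum1=129, sum2=138
Checksum = sum2·256 + sum1 = 138·256 + 129 = 35457 = 0x8A81.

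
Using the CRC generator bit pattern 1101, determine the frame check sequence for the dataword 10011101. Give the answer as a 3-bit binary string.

100

Append 3 zeros: 10011101000. Divide by 1101 (XOR where the leading bit is 1):
  pos 0: 1001 XOR 1101 = 0100
  pos 1: 1001 XOR 1101 = 0100
  pos 2: 1001 XOR 1101 = 0100
  pos 3: 1000 XOR 1101 = 0101
  pos 4: 1011 XOR 1101 = 0110
  pos 5: 1100 XOR 1101 = 0001
Remainder (last 3 bits) = 100. This is the CRC / FCS.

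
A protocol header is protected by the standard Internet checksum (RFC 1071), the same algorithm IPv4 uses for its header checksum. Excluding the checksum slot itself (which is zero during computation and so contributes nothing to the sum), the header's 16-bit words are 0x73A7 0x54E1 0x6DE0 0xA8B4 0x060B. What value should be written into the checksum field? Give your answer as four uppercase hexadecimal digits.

1AD7

One's-complement addition (fold any carry out of bit 15 back into bit 0):
  0x73A7 + 0x54E1 = 0x0C888
  0xC888 + 0x6DE0 = 0x13668 → wrap carry → 0x3669
  0x3669 + 0xA8B4 = 0x0DF1D
  0xDF1D + 0x060B = 0x0E528
One's-complement sum = 0xE528.
Checksum = ~0xE528 & 0xFFFF = 0x1AD7.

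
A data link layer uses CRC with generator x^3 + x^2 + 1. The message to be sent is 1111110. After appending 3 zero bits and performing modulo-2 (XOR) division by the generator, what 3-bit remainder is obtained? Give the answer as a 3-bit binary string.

101

Append 3 zeros: 1111110000. Divide by 1101 (XOR where the leading bit is 1):
  pos 0: 1111 XOR 1101 = 0010
  pos 2: 1011 XOR 1101 = 0110
  pos 3: 1100 XOR 1101 = 0001
  pos 6: 1000 XOR 1101 = 0101
Remainder (last 3 bits) = 101. This is the CRC / FCS.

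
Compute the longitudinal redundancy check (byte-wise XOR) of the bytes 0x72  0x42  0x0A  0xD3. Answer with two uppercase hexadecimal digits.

XOR the bytes together:
  start with 0x72
  0x72 ⊕ 0x42 = 0x30
  0x30 ⊕ 0x0A = 0x3A
  0x3A ⊕ 0xD3 = 0xE9

E9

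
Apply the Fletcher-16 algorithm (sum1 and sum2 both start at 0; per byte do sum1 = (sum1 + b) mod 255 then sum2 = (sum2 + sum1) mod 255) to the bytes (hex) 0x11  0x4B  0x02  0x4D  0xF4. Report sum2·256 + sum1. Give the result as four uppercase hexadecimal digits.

Running sums (mod 255):
  after byte 0 (0x11): sum1=17, sum2=17
  after byte 1 (0x4B): sum1=92, sum2=109
  after byte 2 (0x02): sum1=94, sum2=203
  after byte 3 (0x4D): sum1=171, sum2=119
  after byte 4 (0xF4): sum1=160, sum2=24
Checksum = sum2·256 + sum1 = 24·256 + 160 = 6304 = 0x18A0.

18A0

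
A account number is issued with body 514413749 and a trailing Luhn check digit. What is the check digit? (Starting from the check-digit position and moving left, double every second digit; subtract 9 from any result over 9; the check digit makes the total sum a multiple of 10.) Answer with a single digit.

Partial digits right→left: 9 4 7 3 1 4 4 1 5
Double every second digit counting from the check-digit position (so the 1st, 3rd, 5th, ... of the partial from the right).
  doubled (with −9 where >9): 9 5 2 8 1 → sum 25
  kept as-is: 4 3 4 1 → sum 12
Total = 25 + 12 = 37.
Check digit = (10 − (37 mod 10)) mod 10 = 3.

3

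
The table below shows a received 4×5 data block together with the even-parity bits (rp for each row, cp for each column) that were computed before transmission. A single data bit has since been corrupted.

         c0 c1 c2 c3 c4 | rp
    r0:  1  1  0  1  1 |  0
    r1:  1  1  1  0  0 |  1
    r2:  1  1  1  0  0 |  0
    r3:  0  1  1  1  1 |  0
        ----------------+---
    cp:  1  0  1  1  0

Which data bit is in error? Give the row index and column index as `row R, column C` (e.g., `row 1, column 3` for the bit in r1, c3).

Recompute each row's even parity and compare to rp:
  r0: data parity 0, sent rp 0 → ok
  r1: data parity 1, sent rp 1 → ok
  r2: data parity 1, sent rp 0 → mismatch
  r3: data parity 0, sent rp 0 → ok
Recompute each column's even parity and compare to cp:
  c0: data parity 1, sent cp 1 → ok
  c1: data parity 0, sent cp 0 → ok
  c2: data parity 1, sent cp 1 → ok
  c3: data parity 0, sent cp 1 → mismatch
  c4: data parity 0, sent cp 0 → ok
Exactly one row (r2) and one column (c3) fail → the flipped bit is at their intersection.

row 2, column 3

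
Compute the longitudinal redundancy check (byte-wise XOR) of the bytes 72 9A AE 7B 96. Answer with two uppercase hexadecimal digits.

XOR the bytes together:
  start with 0x72
  0x72 ⊕ 0x9A = 0xE8
  0xE8 ⊕ 0xAE = 0x46
  0x46 ⊕ 0x7B = 0x3D
  0x3D ⊕ 0x96 = 0xAB

AB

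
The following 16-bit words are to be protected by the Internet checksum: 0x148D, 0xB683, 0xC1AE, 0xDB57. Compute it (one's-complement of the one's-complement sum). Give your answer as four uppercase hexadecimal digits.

97E8

One's-complement addition (fold any carry out of bit 15 back into bit 0):
  0x148D + 0xB683 = 0x0CB10
  0xCB10 + 0xC1AE = 0x18CBE → wrap carry → 0x8CBF
  0x8CBF + 0xDB57 = 0x16816 → wrap carry → 0x6817
One's-complement sum = 0x6817.
Checksum = ~0x6817 & 0xFFFF = 0x97E8.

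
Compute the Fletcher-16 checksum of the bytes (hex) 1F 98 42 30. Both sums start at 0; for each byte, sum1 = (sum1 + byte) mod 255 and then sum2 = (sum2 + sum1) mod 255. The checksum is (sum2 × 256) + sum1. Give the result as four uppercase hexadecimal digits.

FA2A

Running sums (mod 255):
  after byte 0 (1F): sum1=31, sum2=31
  after byte 1 (98): sum1=183, sum2=214
  after byte 2 (42): sum1=249, sum2=208
  after byte 3 (30): sum1=42, sum2=250
Checksum = sum2·256 + sum1 = 250·256 + 42 = 64042 = 0xFA2A.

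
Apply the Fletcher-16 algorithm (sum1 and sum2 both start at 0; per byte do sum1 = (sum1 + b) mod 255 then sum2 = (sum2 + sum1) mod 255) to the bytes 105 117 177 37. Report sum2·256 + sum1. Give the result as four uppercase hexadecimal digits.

8EB5

Running sums (mod 255):
  after byte 0 (105): sum1=105, sum2=105
  after byte 1 (117): sum1=222, sum2=72
  after byte 2 (177): sum1=144, sum2=216
  after byte 3 (37): sum1=181, sum2=142
Checksum = sum2·256 + sum1 = 142·256 + 181 = 36533 = 0x8EB5.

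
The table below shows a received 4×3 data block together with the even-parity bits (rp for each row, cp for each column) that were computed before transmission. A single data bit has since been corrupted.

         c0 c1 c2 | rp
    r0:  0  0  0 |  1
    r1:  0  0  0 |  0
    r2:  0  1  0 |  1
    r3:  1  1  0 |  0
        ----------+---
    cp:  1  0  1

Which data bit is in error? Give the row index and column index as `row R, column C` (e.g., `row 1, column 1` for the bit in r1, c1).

Recompute each row's even parity and compare to rp:
  r0: data parity 0, sent rp 1 → mismatch
  r1: data parity 0, sent rp 0 → ok
  r2: data parity 1, sent rp 1 → ok
  r3: data parity 0, sent rp 0 → ok
Recompute each column's even parity and compare to cp:
  c0: data parity 1, sent cp 1 → ok
  c1: data parity 0, sent cp 0 → ok
  c2: data parity 0, sent cp 1 → mismatch
Exactly one row (r0) and one column (c2) fail → the flipped bit is at their intersection.

row 0, column 2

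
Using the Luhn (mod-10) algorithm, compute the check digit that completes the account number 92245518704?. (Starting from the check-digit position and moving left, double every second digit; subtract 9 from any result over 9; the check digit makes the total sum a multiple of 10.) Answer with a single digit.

2

Partial digits right→left: 4 0 7 8 1 5 5 4 2 2 9
Double every second digit counting from the check-digit position (so the 1st, 3rd, 5th, ... of the partial from the right).
  doubled (with −9 where >9): 8 5 2 1 4 9 → sum 29
  kept as-is: 0 8 5 4 2 → sum 19
Total = 29 + 19 = 48.
Check digit = (10 − (48 mod 10)) mod 10 = 2.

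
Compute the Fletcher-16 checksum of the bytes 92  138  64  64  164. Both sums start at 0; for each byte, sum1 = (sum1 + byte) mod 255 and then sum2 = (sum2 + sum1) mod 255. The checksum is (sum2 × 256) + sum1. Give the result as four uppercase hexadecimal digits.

DD0C

Running sums (mod 255):
  after byte 0 (92): sum1=92, sum2=92
  after byte 1 (138): sum1=230, sum2=67
  after byte 2 (64): sum1=39, sum2=106
  after byte 3 (64): sum1=103, sum2=209
  after byte 4 (164): sum1=12, sum2=221
Checksum = sum2·256 + sum1 = 221·256 + 12 = 56588 = 0xDD0C.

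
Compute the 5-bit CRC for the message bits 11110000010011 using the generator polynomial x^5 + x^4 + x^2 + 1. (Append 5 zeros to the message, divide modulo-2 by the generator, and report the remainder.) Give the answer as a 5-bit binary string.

11100

Append 5 zeros: 1111000001001100000. Divide by 110101 (XOR where the leading bit is 1):
  pos 0: 111100 XOR 110101 = 001001
  pos 2: 100100 XOR 110101 = 010001
  pos 3: 100010 XOR 110101 = 010111
  pos 4: 101111 XOR 110101 = 011010
  pos 5: 110100 XOR 110101 = 000001
  pos 10: 101100 XOR 110101 = 011001
  pos 11: 110010 XOR 110101 = 000111
Remainder (last 5 bits) = 11100. This is the CRC / FCS.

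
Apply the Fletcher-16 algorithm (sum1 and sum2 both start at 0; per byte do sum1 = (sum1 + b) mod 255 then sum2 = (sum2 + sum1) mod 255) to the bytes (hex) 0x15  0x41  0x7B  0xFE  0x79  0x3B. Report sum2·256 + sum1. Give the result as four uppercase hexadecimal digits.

DD85

Running sums (mod 255):
  after byte 0 (0x15): sum1=21, sum2=21
  after byte 1 (0x41): sum1=86, sum2=107
  after byte 2 (0x7B): sum1=209, sum2=61
  after byte 3 (0xFE): sum1=208, sum2=14
  after byte 4 (0x79): sum1=74, sum2=88
  after byte 5 (0x3B): sum1=133, sum2=221
Checksum = sum2·256 + sum1 = 221·256 + 133 = 56709 = 0xDD85.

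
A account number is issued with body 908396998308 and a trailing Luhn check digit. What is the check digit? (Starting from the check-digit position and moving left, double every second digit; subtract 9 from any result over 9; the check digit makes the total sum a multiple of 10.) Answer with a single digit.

Partial digits right→left: 8 0 3 8 9 9 6 9 3 8 0 9
Double every second digit counting from the check-digit position (so the 1st, 3rd, 5th, ... of the partial from the right).
  doubled (with −9 where >9): 7 6 9 3 6 0 → sum 31
  kept as-is: 0 8 9 9 8 9 → sum 43
Total = 31 + 43 = 74.
Check digit = (10 − (74 mod 10)) mod 10 = 6.

6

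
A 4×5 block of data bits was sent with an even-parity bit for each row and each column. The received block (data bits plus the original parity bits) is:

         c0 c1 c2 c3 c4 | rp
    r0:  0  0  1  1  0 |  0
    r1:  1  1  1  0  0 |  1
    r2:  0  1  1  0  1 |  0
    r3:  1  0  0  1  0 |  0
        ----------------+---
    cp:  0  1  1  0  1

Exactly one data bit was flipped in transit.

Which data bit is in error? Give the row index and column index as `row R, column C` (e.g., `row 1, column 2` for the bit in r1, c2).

row 2, column 1

Recompute each row's even parity and compare to rp:
  r0: data parity 0, sent rp 0 → ok
  r1: data parity 1, sent rp 1 → ok
  r2: data parity 1, sent rp 0 → mismatch
  r3: data parity 0, sent rp 0 → ok
Recompute each column's even parity and compare to cp:
  c0: data parity 0, sent cp 0 → ok
  c1: data parity 0, sent cp 1 → mismatch
  c2: data parity 1, sent cp 1 → ok
  c3: data parity 0, sent cp 0 → ok
  c4: data parity 1, sent cp 1 → ok
Exactly one row (r2) and one column (c1) fail → the flipped bit is at their intersection.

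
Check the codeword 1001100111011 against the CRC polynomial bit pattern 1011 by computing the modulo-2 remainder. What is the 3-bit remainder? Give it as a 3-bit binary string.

Modulo-2 division of 1001100111011 by 1011:
  pos 0: 1001 XOR 1011 = 0010
  pos 2: 1010 XOR 1011 = 0001
  pos 5: 1011 XOR 1011 = 0000
  pos 9: 1011 XOR 1011 = 0000
Remainder = 000 (zero — the frame passes the CRC check).

000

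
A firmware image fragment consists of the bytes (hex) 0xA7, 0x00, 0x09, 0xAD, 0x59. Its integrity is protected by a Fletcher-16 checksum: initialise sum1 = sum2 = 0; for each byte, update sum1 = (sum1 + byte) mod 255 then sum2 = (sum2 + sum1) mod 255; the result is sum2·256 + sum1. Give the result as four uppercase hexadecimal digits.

Running sums (mod 255):
  after byte 0 (0xA7): sum1=167, sum2=167
  after byte 1 (0x00): sum1=167, sum2=79
  after byte 2 (0x09): sum1=176, sum2=0
  after byte 3 (0xAD): sum1=94, sum2=94
  after byte 4 (0x59): sum1=183, sum2=22
Checksum = sum2·256 + sum1 = 22·256 + 183 = 5815 = 0x16B7.

16B7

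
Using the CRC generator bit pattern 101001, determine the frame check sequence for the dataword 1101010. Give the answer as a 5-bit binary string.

Append 5 zeros: 110101000000. Divide by 101001 (XOR where the leading bit is 1):
  pos 0: 110101 XOR 101001 = 011100
  pos 1: 111000 XOR 101001 = 010001
  pos 2: 100010 XOR 101001 = 001011
  pos 4: 101100 XOR 101001 = 000101
Remainder (last 5 bits) = 10100. This is the CRC / FCS.

10100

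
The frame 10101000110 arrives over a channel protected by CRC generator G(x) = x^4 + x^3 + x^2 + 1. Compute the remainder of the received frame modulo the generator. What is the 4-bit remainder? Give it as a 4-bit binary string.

Modulo-2 division of 10101000110 by 11101:
  pos 0: 10101 XOR 11101 = 01000
  pos 1: 10000 XOR 11101 = 01101
  pos 2: 11010 XOR 11101 = 00111
  pos 4: 11101 XOR 11101 = 00000
Remainder = 0010 (nonzero — an error is detected).

0010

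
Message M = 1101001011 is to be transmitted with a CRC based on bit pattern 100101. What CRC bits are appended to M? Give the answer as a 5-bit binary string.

Append 5 zeros: 110100101100000. Divide by 100101 (XOR where the leading bit is 1):
  pos 0: 110100 XOR 100101 = 010001
  pos 1: 100011 XOR 100101 = 000110
  pos 4: 110011 XOR 100101 = 010110
  pos 5: 101100 XOR 100101 = 001001
  pos 7: 100100 XOR 100101 = 000001
Remainder (last 5 bits) = 00100. This is the CRC / FCS.

00100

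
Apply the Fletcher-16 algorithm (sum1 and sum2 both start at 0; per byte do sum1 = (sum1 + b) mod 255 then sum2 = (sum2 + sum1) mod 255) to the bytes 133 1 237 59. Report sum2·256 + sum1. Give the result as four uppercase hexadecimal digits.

Running sums (mod 255):
  after byte 0 (133): sum1=133, sum2=133
  after byte 1 (1): sum1=134, sum2=12
  after byte 2 (237): sum1=116, sum2=128
  after byte 3 (59): sum1=175, sum2=48
Checksum = sum2·256 + sum1 = 48·256 + 175 = 12463 = 0x30AF.

30AF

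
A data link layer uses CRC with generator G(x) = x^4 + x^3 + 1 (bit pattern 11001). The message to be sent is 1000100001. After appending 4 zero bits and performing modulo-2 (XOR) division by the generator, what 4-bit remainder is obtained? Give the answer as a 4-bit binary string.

Append 4 zeros: 10001000010000. Divide by 11001 (XOR where the leading bit is 1):
  pos 0: 10001 XOR 11001 = 01000
  pos 1: 10000 XOR 11001 = 01001
  pos 2: 10010 XOR 11001 = 01011
  pos 3: 10110 XOR 11001 = 01111
  pos 4: 11110 XOR 11001 = 00111
  pos 6: 11110 XOR 11001 = 00111
  pos 8: 11100 XOR 11001 = 00101
Remainder (last 4 bits) = 1010. This is the CRC / FCS.

1010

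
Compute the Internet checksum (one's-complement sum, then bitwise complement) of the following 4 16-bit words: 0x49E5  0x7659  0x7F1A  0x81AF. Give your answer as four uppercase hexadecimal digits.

3EF7

One's-complement addition (fold any carry out of bit 15 back into bit 0):
  0x49E5 + 0x7659 = 0x0C03E
  0xC03E + 0x7F1A = 0x13F58 → wrap carry → 0x3F59
  0x3F59 + 0x81AF = 0x0C108
One's-complement sum = 0xC108.
Checksum = ~0xC108 & 0xFFFF = 0x3EF7.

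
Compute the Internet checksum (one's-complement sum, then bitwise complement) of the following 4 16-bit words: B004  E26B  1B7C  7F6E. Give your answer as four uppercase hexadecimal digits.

D2A4

One's-complement addition (fold any carry out of bit 15 back into bit 0):
  0xB004 + 0xE26B = 0x1926F → wrap carry → 0x9270
  0x9270 + 0x1B7C = 0x0ADEC
  0xADEC + 0x7F6E = 0x12D5A → wrap carry → 0x2D5B
One's-complement sum = 0x2D5B.
Checksum = ~0x2D5B & 0xFFFF = 0xD2A4.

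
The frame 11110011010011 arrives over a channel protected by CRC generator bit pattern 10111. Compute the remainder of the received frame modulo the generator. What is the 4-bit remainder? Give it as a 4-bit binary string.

Modulo-2 division of 11110011010011 by 10111:
  pos 0: 11110 XOR 10111 = 01001
  pos 1: 10010 XOR 10111 = 00101
  pos 3: 10111 XOR 10111 = 00000
  pos 9: 10011 XOR 10111 = 00100
Remainder = 0100 (nonzero — an error is detected).

0100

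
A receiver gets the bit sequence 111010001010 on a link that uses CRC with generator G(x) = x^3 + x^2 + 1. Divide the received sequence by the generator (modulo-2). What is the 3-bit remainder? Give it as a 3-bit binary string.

Modulo-2 division of 111010001010 by 1101:
  pos 0: 1110 XOR 1101 = 0011
  pos 2: 1110 XOR 1101 = 0011
  pos 4: 1100 XOR 1101 = 0001
  pos 7: 1101 XOR 1101 = 0000
Remainder = 000 (zero — the frame passes the CRC check).

000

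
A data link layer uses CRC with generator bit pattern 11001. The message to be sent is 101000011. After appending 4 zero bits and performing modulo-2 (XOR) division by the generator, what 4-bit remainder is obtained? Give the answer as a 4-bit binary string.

Append 4 zeros: 1010000110000. Divide by 11001 (XOR where the leading bit is 1):
  pos 0: 10100 XOR 11001 = 01101
  pos 1: 11010 XOR 11001 = 00011
  pos 4: 11011 XOR 11001 = 00010
  pos 7: 10000 XOR 11001 = 01001
  pos 8: 10010 XOR 11001 = 01011
Remainder (last 4 bits) = 1011. This is the CRC / FCS.

1011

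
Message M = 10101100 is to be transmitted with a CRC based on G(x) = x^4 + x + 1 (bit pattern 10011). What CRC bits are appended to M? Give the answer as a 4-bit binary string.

0011

Append 4 zeros: 101011000000. Divide by 10011 (XOR where the leading bit is 1):
  pos 0: 10101 XOR 10011 = 00110
  pos 2: 11010 XOR 10011 = 01001
  pos 3: 10010 XOR 10011 = 00001
  pos 7: 10000 XOR 10011 = 00011
Remainder (last 4 bits) = 0011. This is the CRC / FCS.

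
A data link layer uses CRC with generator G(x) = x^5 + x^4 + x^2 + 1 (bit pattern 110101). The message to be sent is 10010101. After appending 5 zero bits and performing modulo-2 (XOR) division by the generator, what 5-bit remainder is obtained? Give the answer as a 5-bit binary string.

11011

Append 5 zeros: 1001010100000. Divide by 110101 (XOR where the leading bit is 1):
  pos 0: 100101 XOR 110101 = 010000
  pos 1: 100000 XOR 110101 = 010101
  pos 2: 101011 XOR 110101 = 011110
  pos 3: 111100 XOR 110101 = 001001
  pos 5: 100100 XOR 110101 = 010001
  pos 6: 100010 XOR 110101 = 010111
  pos 7: 101110 XOR 110101 = 011011
Remainder (last 5 bits) = 11011. This is the CRC / FCS.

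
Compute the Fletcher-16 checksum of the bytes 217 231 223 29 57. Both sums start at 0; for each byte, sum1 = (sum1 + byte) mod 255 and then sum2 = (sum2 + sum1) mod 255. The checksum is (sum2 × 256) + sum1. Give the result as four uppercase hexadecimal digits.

Running sums (mod 255):
  after byte 0 (217): sum1=217, sum2=217
  after byte 1 (231): sum1=193, sum2=155
  after byte 2 (223): sum1=161, sum2=61
  after byte 3 (29): sum1=190, sum2=251
  after byte 4 (57): sum1=247, sum2=243
Checksum = sum2·256 + sum1 = 243·256 + 247 = 62455 = 0xF3F7.

F3F7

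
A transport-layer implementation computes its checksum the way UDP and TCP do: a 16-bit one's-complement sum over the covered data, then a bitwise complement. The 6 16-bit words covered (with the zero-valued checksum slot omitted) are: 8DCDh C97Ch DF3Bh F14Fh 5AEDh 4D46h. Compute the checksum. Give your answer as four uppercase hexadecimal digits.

2FF6

One's-complement addition (fold any carry out of bit 15 back into bit 0):
  0x8DCD + 0xC97C = 0x15749 → wrap carry → 0x574A
  0x574A + 0xDF3B = 0x13685 → wrap carry → 0x3686
  0x3686 + 0xF14F = 0x127D5 → wrap carry → 0x27D6
  0x27D6 + 0x5AED = 0x082C3
  0x82C3 + 0x4D46 = 0x0D009
One's-complement sum = 0xD009.
Checksum = ~0xD009 & 0xFFFF = 0x2FF6.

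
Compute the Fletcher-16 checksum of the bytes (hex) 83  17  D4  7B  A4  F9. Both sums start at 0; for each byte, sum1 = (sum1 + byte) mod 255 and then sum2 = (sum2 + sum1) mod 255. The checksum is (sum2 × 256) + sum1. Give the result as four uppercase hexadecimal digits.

Running sums (mod 255):
  after byte 0 (83): sum1=131, sum2=131
  after byte 1 (17): sum1=154, sum2=30
  after byte 2 (D4): sum1=111, sum2=141
  after byte 3 (7B): sum1=234, sum2=120
  after byte 4 (A4): sum1=143, sum2=8
  after byte 5 (F9): sum1=137, sum2=145
Checksum = sum2·256 + sum1 = 145·256 + 137 = 37257 = 0x9189.

9189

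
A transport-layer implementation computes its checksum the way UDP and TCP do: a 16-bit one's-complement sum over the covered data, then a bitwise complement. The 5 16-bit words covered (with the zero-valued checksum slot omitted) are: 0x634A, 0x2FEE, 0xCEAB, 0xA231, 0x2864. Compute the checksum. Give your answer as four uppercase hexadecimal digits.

D385

One's-complement addition (fold any carry out of bit 15 back into bit 0):
  0x634A + 0x2FEE = 0x09338
  0x9338 + 0xCEAB = 0x161E3 → wrap carry → 0x61E4
  0x61E4 + 0xA231 = 0x10415 → wrap carry → 0x0416
  0x0416 + 0x2864 = 0x02C7A
One's-complement sum = 0x2C7A.
Checksum = ~0x2C7A & 0xFFFF = 0xD385.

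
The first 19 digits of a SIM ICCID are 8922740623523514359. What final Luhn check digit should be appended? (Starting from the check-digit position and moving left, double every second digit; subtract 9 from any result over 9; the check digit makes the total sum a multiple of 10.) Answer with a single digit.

6

Partial digits right→left: 9 5 3 4 1 5 3 2 5 3 2 6 0 4 7 2 2 9 8
Double every second digit counting from the check-digit position (so the 1st, 3rd, 5th, ... of the partial from the right).
  doubled (with −9 where >9): 9 6 2 6 1 4 0 5 4 7 → sum 44
  kept as-is: 5 4 5 2 3 6 4 2 9 → sum 40
Total = 44 + 40 = 84.
Check digit = (10 − (84 mod 10)) mod 10 = 6.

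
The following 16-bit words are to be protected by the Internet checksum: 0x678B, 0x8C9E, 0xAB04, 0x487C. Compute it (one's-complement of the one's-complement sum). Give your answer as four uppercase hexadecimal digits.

One's-complement addition (fold any carry out of bit 15 back into bit 0):
  0x678B + 0x8C9E = 0x0F429
  0xF429 + 0xAB04 = 0x19F2D → wrap carry → 0x9F2E
  0x9F2E + 0x487C = 0x0E7AA
One's-complement sum = 0xE7AA.
Checksum = ~0xE7AA & 0xFFFF = 0x1855.

1855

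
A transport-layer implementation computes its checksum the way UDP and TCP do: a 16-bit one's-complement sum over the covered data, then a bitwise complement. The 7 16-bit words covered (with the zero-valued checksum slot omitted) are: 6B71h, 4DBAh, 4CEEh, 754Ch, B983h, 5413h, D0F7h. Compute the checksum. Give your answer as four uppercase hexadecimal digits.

One's-complement addition (fold any carry out of bit 15 back into bit 0):
  0x6B71 + 0x4DBA = 0x0B92B
  0xB92B + 0x4CEE = 0x10619 → wrap carry → 0x061A
  0x061A + 0x754C = 0x07B66
  0x7B66 + 0xB983 = 0x134E9 → wrap carry → 0x34EA
  0x34EA + 0x5413 = 0x088FD
  0x88FD + 0xD0F7 = 0x159F4 → wrap carry → 0x59F5
One's-complement sum = 0x59F5.
Checksum = ~0x59F5 & 0xFFFF = 0xA60A.

A60A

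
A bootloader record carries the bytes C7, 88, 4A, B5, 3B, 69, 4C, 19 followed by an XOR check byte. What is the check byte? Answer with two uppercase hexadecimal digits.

XOR the bytes together:
  start with 0xC7
  0xC7 ⊕ 0x88 = 0x4F
  0x4F ⊕ 0x4A = 0x05
  0x05 ⊕ 0xB5 = 0xB0
  0xB0 ⊕ 0x3B = 0x8B
  0x8B ⊕ 0x69 = 0xE2
  0xE2 ⊕ 0x4C = 0xAE
  0xAE ⊕ 0x19 = 0xB7

B7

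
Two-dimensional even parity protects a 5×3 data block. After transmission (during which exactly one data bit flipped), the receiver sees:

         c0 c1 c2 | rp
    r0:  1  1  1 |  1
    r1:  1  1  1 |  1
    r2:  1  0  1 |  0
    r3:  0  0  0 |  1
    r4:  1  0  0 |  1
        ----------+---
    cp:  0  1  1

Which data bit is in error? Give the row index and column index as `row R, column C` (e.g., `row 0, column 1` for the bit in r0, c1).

row 3, column 1

Recompute each row's even parity and compare to rp:
  r0: data parity 1, sent rp 1 → ok
  r1: data parity 1, sent rp 1 → ok
  r2: data parity 0, sent rp 0 → ok
  r3: data parity 0, sent rp 1 → mismatch
  r4: data parity 1, sent rp 1 → ok
Recompute each column's even parity and compare to cp:
  c0: data parity 0, sent cp 0 → ok
  c1: data parity 0, sent cp 1 → mismatch
  c2: data parity 1, sent cp 1 → ok
Exactly one row (r3) and one column (c1) fail → the flipped bit is at their intersection.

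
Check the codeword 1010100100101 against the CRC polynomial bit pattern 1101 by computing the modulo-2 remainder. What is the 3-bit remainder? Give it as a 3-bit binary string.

Modulo-2 division of 1010100100101 by 1101:
  pos 0: 1010 XOR 1101 = 0111
  pos 1: 1111 XOR 1101 = 0010
  pos 3: 1000 XOR 1101 = 0101
  pos 4: 1011 XOR 1101 = 0110
  pos 5: 1100 XOR 1101 = 0001
  pos 8: 1010 XOR 1101 = 0111
  pos 9: 1111 XOR 1101 = 0010
Remainder = 010 (nonzero — an error is detected).

010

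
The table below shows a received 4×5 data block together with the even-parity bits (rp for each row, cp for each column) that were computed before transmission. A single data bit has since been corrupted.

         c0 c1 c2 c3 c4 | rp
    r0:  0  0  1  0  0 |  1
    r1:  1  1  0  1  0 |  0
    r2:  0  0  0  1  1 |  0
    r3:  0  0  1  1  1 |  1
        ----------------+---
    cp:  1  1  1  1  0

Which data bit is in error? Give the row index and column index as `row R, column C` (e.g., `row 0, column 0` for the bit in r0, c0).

Recompute each row's even parity and compare to rp:
  r0: data parity 1, sent rp 1 → ok
  r1: data parity 1, sent rp 0 → mismatch
  r2: data parity 0, sent rp 0 → ok
  r3: data parity 1, sent rp 1 → ok
Recompute each column's even parity and compare to cp:
  c0: data parity 1, sent cp 1 → ok
  c1: data parity 1, sent cp 1 → ok
  c2: data parity 0, sent cp 1 → mismatch
  c3: data parity 1, sent cp 1 → ok
  c4: data parity 0, sent cp 0 → ok
Exactly one row (r1) and one column (c2) fail → the flipped bit is at their intersection.

row 1, column 2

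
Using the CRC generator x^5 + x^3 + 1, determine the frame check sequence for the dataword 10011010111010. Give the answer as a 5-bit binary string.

00100

Append 5 zeros: 1001101011101000000. Divide by 101001 (XOR where the leading bit is 1):
  pos 0: 100110 XOR 101001 = 001111
  pos 2: 111110 XOR 101001 = 010111
  pos 3: 101111 XOR 101001 = 000110
  pos 6: 110110 XOR 101001 = 011111
  pos 7: 111111 XOR 101001 = 010110
  pos 8: 101100 XOR 101001 = 000101
  pos 11: 101000 XOR 101001 = 000001
Remainder (last 5 bits) = 00100. This is the CRC / FCS.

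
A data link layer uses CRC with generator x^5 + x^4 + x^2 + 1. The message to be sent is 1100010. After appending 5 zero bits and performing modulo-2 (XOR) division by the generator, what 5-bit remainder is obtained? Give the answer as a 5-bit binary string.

Append 5 zeros: 110001000000. Divide by 110101 (XOR where the leading bit is 1):
  pos 0: 110001 XOR 110101 = 000100
  pos 3: 100000 XOR 110101 = 010101
  pos 4: 101010 XOR 110101 = 011111
  pos 5: 111110 XOR 110101 = 001011
Remainder (last 5 bits) = 10110. This is the CRC / FCS.

10110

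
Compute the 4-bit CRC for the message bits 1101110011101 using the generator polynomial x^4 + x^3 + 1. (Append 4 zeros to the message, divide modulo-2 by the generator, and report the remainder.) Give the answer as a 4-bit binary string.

0100

Append 4 zeros: 11011100111010000. Divide by 11001 (XOR where the leading bit is 1):
  pos 0: 11011 XOR 11001 = 00010
  pos 3: 10100 XOR 11001 = 01101
  pos 4: 11011 XOR 11001 = 00010
  pos 7: 10110 XOR 11001 = 01111
  pos 8: 11111 XOR 11001 = 00110
  pos 10: 11000 XOR 11001 = 00001
Remainder (last 4 bits) = 0100. This is the CRC / FCS.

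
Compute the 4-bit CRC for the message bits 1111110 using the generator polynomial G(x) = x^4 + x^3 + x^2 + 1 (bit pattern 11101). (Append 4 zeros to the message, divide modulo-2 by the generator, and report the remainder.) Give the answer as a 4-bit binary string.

0110

Append 4 zeros: 11111100000. Divide by 11101 (XOR where the leading bit is 1):
  pos 0: 11111 XOR 11101 = 00010
  pos 3: 10100 XOR 11101 = 01001
  pos 4: 10010 XOR 11101 = 01111
  pos 5: 11110 XOR 11101 = 00011
Remainder (last 4 bits) = 0110. This is the CRC / FCS.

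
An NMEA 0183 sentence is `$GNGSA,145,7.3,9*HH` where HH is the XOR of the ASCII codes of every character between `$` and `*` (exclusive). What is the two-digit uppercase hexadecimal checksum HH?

XOR the ASCII codes of the payload characters:
  'G' = 0x47 → acc = 0x47
  'N' = 0x4E → acc = 0x09
  'G' = 0x47 → acc = 0x4E
  'S' = 0x53 → acc = 0x1D
  'A' = 0x41 → acc = 0x5C
  ',' = 0x2C → acc = 0x70
  '1' = 0x31 → acc = 0x41
  '4' = 0x34 → acc = 0x75
  '5' = 0x35 → acc = 0x40
  ',' = 0x2C → acc = 0x6C
  '7' = 0x37 → acc = 0x5B
  '.' = 0x2E → acc = 0x75
  '3' = 0x33 → acc = 0x46
  ',' = 0x2C → acc = 0x6A
  '9' = 0x39 → acc = 0x53
Checksum = 0x53.

53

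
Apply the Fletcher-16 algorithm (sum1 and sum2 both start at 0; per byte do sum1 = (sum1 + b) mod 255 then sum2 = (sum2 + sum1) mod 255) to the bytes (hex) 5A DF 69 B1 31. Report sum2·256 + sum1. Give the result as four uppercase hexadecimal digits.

1486

Running sums (mod 255):
  after byte 0 (5A): sum1=90, sum2=90
  after byte 1 (DF): sum1=58, sum2=148
  after byte 2 (69): sum1=163, sum2=56
  after byte 3 (B1): sum1=85, sum2=141
  after byte 4 (31): sum1=134, sum2=20
Checksum = sum2·256 + sum1 = 20·256 + 134 = 5254 = 0x1486.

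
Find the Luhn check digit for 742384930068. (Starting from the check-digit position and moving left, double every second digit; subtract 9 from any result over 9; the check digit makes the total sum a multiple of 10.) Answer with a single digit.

Partial digits right→left: 8 6 0 0 3 9 4 8 3 2 4 7
Double every second digit counting from the check-digit position (so the 1st, 3rd, 5th, ... of the partial from the right).
  doubled (with −9 where >9): 7 0 6 8 6 8 → sum 35
  kept as-is: 6 0 9 8 2 7 → sum 32
Total = 35 + 32 = 67.
Check digit = (10 − (67 mod 10)) mod 10 = 3.

3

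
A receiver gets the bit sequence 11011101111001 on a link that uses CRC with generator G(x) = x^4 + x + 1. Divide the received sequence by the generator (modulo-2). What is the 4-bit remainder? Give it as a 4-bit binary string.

Modulo-2 division of 11011101111001 by 10011:
  pos 0: 11011 XOR 10011 = 01000
  pos 1: 10001 XOR 10011 = 00010
  pos 4: 10011 XOR 10011 = 00000
  pos 9: 11001 XOR 10011 = 01010
Remainder = 1010 (nonzero — an error is detected).

1010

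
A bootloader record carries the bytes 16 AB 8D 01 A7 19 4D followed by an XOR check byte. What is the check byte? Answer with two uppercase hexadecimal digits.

XOR the bytes together:
  start with 0x16
  0x16 ⊕ 0xAB = 0xBD
  0xBD ⊕ 0x8D = 0x30
  0x30 ⊕ 0x01 = 0x31
  0x31 ⊕ 0xA7 = 0x96
  0x96 ⊕ 0x19 = 0x8F
  0x8F ⊕ 0x4D = 0xC2

C2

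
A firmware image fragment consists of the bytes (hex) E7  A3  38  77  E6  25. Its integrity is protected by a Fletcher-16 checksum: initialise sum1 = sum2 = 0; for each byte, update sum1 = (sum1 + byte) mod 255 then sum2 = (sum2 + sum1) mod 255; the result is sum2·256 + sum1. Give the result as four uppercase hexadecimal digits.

Running sums (mod 255):
  after byte 0 (E7): sum1=231, sum2=231
  after byte 1 (A3): sum1=139, sum2=115
  after byte 2 (38): sum1=195, sum2=55
  after byte 3 (77): sum1=59, sum2=114
  after byte 4 (E6): sum1=34, sum2=148
  after byte 5 (25): sum1=71, sum2=219
Checksum = sum2·256 + sum1 = 219·256 + 71 = 56135 = 0xDB47.

DB47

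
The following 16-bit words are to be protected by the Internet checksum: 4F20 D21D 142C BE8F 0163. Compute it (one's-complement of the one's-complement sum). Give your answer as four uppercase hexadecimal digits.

0AA3

One's-complement addition (fold any carry out of bit 15 back into bit 0):
  0x4F20 + 0xD21D = 0x1213D → wrap carry → 0x213E
  0x213E + 0x142C = 0x0356A
  0x356A + 0xBE8F = 0x0F3F9
  0xF3F9 + 0x0163 = 0x0F55C
One's-complement sum = 0xF55C.
Checksum = ~0xF55C & 0xFFFF = 0x0AA3.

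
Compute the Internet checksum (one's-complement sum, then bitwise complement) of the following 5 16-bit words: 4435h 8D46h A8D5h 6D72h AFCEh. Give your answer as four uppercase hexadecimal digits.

686D

One's-complement addition (fold any carry out of bit 15 back into bit 0):
  0x4435 + 0x8D46 = 0x0D17B
  0xD17B + 0xA8D5 = 0x17A50 → wrap carry → 0x7A51
  0x7A51 + 0x6D72 = 0x0E7C3
  0xE7C3 + 0xAFCE = 0x19791 → wrap carry → 0x9792
One's-complement sum = 0x9792.
Checksum = ~0x9792 & 0xFFFF = 0x686D.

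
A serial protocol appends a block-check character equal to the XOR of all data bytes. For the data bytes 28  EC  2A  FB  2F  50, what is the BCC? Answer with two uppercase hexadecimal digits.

XOR the bytes together:
  start with 0x28
  0x28 ⊕ 0xEC = 0xC4
  0xC4 ⊕ 0x2A = 0xEE
  0xEE ⊕ 0xFB = 0x15
  0x15 ⊕ 0x2F = 0x3A
  0x3A ⊕ 0x50 = 0x6A

6A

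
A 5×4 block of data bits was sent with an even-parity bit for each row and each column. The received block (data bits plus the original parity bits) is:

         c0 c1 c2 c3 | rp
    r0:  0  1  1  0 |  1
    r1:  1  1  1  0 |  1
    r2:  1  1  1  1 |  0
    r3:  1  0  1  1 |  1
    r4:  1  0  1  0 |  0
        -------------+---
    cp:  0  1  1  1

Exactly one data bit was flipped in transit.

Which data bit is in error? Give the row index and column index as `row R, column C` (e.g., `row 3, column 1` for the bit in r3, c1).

row 0, column 3

Recompute each row's even parity and compare to rp:
  r0: data parity 0, sent rp 1 → mismatch
  r1: data parity 1, sent rp 1 → ok
  r2: data parity 0, sent rp 0 → ok
  r3: data parity 1, sent rp 1 → ok
  r4: data parity 0, sent rp 0 → ok
Recompute each column's even parity and compare to cp:
  c0: data parity 0, sent cp 0 → ok
  c1: data parity 1, sent cp 1 → ok
  c2: data parity 1, sent cp 1 → ok
  c3: data parity 0, sent cp 1 → mismatch
Exactly one row (r0) and one column (c3) fail → the flipped bit is at their intersection.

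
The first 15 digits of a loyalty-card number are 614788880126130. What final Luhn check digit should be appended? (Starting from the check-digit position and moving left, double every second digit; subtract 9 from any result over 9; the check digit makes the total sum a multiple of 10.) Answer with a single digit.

Partial digits right→left: 0 3 1 6 2 1 0 8 8 8 8 7 4 1 6
Double every second digit counting from the check-digit position (so the 1st, 3rd, 5th, ... of the partial from the right).
  doubled (with −9 where >9): 0 2 4 0 7 7 8 3 → sum 31
  kept as-is: 3 6 1 8 8 7 1 → sum 34
Total = 31 + 34 = 65.
Check digit = (10 − (65 mod 10)) mod 10 = 5.

5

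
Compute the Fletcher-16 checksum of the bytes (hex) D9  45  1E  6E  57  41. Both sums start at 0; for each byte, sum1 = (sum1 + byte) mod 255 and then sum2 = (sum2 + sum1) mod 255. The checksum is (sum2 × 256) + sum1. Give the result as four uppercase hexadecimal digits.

Running sums (mod 255):
  after byte 0 (D9): sum1=217, sum2=217
  after byte 1 (45): sum1=31, sum2=248
  after byte 2 (1E): sum1=61, sum2=54
  after byte 3 (6E): sum1=171, sum2=225
  after byte 4 (57): sum1=3, sum2=228
  after byte 5 (41): sum1=68, sum2=41
Checksum = sum2·256 + sum1 = 41·256 + 68 = 10564 = 0x2944.

2944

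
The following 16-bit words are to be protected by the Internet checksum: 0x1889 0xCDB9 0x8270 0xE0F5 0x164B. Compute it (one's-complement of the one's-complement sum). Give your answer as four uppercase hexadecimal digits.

One's-complement addition (fold any carry out of bit 15 back into bit 0):
  0x1889 + 0xCDB9 = 0x0E642
  0xE642 + 0x8270 = 0x168B2 → wrap carry → 0x68B3
  0x68B3 + 0xE0F5 = 0x149A8 → wrap carry → 0x49A9
  0x49A9 + 0x164B = 0x05FF4
One's-complement sum = 0x5FF4.
Checksum = ~0x5FF4 & 0xFFFF = 0xA00B.

A00B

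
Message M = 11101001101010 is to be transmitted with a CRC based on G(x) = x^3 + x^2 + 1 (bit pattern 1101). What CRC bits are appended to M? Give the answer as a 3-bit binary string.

011

Append 3 zeros: 11101001101010000. Divide by 1101 (XOR where the leading bit is 1):
  pos 0: 1110 XOR 1101 = 0011
  pos 2: 1110 XOR 1101 = 0011
  pos 4: 1101 XOR 1101 = 0000
  pos 8: 1010 XOR 1101 = 0111
  pos 9: 1111 XOR 1101 = 0010
  pos 11: 1000 XOR 1101 = 0101
  pos 12: 1010 XOR 1101 = 0111
  pos 13: 1110 XOR 1101 = 0011
Remainder (last 3 bits) = 011. This is the CRC / FCS.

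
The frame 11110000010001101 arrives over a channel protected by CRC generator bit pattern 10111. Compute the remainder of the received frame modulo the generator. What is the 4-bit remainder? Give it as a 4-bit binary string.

0000

Modulo-2 division of 11110000010001101 by 10111:
  pos 0: 11110 XOR 10111 = 01001
  pos 1: 10010 XOR 10111 = 00101
  pos 3: 10100 XOR 10111 = 00011
  pos 6: 11010 XOR 10111 = 01101
  pos 7: 11010 XOR 10111 = 01101
  pos 8: 11010 XOR 10111 = 01101
  pos 9: 11011 XOR 10111 = 01100
  pos 10: 11001 XOR 10111 = 01110
  pos 11: 11100 XOR 10111 = 01011
  pos 12: 10111 XOR 10111 = 00000
Remainder = 0000 (zero — the frame passes the CRC check).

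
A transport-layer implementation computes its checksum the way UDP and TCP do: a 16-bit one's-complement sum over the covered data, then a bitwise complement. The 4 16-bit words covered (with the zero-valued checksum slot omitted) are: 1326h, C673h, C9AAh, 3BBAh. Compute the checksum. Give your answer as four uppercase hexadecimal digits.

2101

One's-complement addition (fold any carry out of bit 15 back into bit 0):
  0x1326 + 0xC673 = 0x0D999
  0xD999 + 0xC9AA = 0x1A343 → wrap carry → 0xA344
  0xA344 + 0x3BBA = 0x0DEFE
One's-complement sum = 0xDEFE.
Checksum = ~0xDEFE & 0xFFFF = 0x2101.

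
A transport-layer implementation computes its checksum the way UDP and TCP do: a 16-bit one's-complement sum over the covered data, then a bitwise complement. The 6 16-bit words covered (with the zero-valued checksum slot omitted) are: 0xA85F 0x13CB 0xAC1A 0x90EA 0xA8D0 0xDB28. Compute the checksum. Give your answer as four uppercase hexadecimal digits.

One's-complement addition (fold any carry out of bit 15 back into bit 0):
  0xA85F + 0x13CB = 0x0BC2A
  0xBC2A + 0xAC1A = 0x16844 → wrap carry → 0x6845
  0x6845 + 0x90EA = 0x0F92F
  0xF92F + 0xA8D0 = 0x1A1FF → wrap carry → 0xA200
  0xA200 + 0xDB28 = 0x17D28 → wrap carry → 0x7D29
One's-complement sum = 0x7D29.
Checksum = ~0x7D29 & 0xFFFF = 0x82D6.

82D6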